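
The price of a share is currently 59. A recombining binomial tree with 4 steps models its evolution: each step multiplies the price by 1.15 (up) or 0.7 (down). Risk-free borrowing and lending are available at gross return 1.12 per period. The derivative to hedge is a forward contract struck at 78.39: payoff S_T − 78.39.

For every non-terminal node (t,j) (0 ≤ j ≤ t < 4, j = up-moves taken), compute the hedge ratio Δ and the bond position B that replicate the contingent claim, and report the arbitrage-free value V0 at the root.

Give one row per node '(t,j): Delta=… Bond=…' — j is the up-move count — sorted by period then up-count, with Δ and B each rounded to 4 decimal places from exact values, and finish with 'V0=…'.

No-arbitrage ⇒ martingale measure with p* = (R−d)/(u−d) = 0.9333.
At expiry t=4: V(4,0)=-64.2241, V(4,1)=-55.1175, V(4,2)=-40.1565, V(4,3)=-15.5779, V(4,4)=24.8014
(3,0): S=20.2370. Δ = (V_up−V_dn)/(S_up−S_dn) = (-55.1175−-64.2241)/(23.2725−14.1659) = 1.0000. V = [p*·-55.1175 + (1−p*)·-64.2241]/1.12 = -49.7541. B = V − Δ·S = -69.9911.
(3,1): S=33.2465. Δ = (V_up−V_dn)/(S_up−S_dn) = (-40.1565−-55.1175)/(38.2335−23.2725) = 1.0000. V = [p*·-40.1565 + (1−p*)·-55.1175]/1.12 = -36.7446. B = V − Δ·S = -69.9911.
(3,2): S=54.6192. Δ = (V_up−V_dn)/(S_up−S_dn) = (-15.5779−-40.1565)/(62.8121−38.2335) = 1.0000. V = [p*·-15.5779 + (1−p*)·-40.1565]/1.12 = -15.3718. B = V − Δ·S = -69.9911.
(3,3): S=89.7316. Δ = (V_up−V_dn)/(S_up−S_dn) = (24.8014−-15.5779)/(103.1914−62.8121) = 1.0000. V = [p*·24.8014 + (1−p*)·-15.5779]/1.12 = 19.7406. B = V − Δ·S = -69.9911.
(2,0): S=28.9100. Δ = (V_up−V_dn)/(S_up−S_dn) = (-36.7446−-49.7541)/(33.2465−20.2370) = 1.0000. V = [p*·-36.7446 + (1−p*)·-49.7541]/1.12 = -33.5820. B = V − Δ·S = -62.4920.
(2,1): S=47.4950. Δ = (V_up−V_dn)/(S_up−S_dn) = (-15.3718−-36.7446)/(54.6192−33.2465) = 1.0000. V = [p*·-15.3718 + (1−p*)·-36.7446]/1.12 = -14.9970. B = V − Δ·S = -62.4920.
(2,2): S=78.0275. Δ = (V_up−V_dn)/(S_up−S_dn) = (19.7406−-15.3718)/(89.7316−54.6192) = 1.0000. V = [p*·19.7406 + (1−p*)·-15.3718]/1.12 = 15.5355. B = V − Δ·S = -62.4920.
(1,0): S=41.3000. Δ = (V_up−V_dn)/(S_up−S_dn) = (-14.9970−-33.5820)/(47.4950−28.9100) = 1.0000. V = [p*·-14.9970 + (1−p*)·-33.5820]/1.12 = -14.4965. B = V − Δ·S = -55.7965.
(1,1): S=67.8500. Δ = (V_up−V_dn)/(S_up−S_dn) = (15.5355−-14.9970)/(78.0275−47.4950) = 1.0000. V = [p*·15.5355 + (1−p*)·-14.9970]/1.12 = 12.0535. B = V − Δ·S = -55.7965.
(0,0): S=59.0000. Δ = (V_up−V_dn)/(S_up−S_dn) = (12.0535−-14.4965)/(67.8500−41.3000) = 1.0000. V = [p*·12.0535 + (1−p*)·-14.4965]/1.12 = 9.1817. B = V − Δ·S = -49.8183.
Self-financing check: at every node Δ·S+B equals the discounted successor values.

(0,0): Delta=1.0000 Bond=-49.8183
(1,0): Delta=1.0000 Bond=-55.7965
(1,1): Delta=1.0000 Bond=-55.7965
(2,0): Delta=1.0000 Bond=-62.4920
(2,1): Delta=1.0000 Bond=-62.4920
(2,2): Delta=1.0000 Bond=-62.4920
(3,0): Delta=1.0000 Bond=-69.9911
(3,1): Delta=1.0000 Bond=-69.9911
(3,2): Delta=1.0000 Bond=-69.9911
(3,3): Delta=1.0000 Bond=-69.9911
V0=9.1817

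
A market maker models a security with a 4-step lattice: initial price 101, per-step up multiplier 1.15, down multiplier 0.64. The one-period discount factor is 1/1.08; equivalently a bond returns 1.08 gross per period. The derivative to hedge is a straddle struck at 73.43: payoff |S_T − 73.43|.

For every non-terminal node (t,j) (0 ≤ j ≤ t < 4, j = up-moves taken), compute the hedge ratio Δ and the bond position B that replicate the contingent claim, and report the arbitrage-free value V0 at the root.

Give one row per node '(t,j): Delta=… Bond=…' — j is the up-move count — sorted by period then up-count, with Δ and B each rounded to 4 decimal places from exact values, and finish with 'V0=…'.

The replicating-portfolio and risk-neutral prices coincide; use p* = (1.08−0.64)/(1.15−0.64) = 0.8627 for the latter.
Terminal payoffs: V(4,0)=56.4850, V(4,1)=42.9820, V(4,2)=18.7187, V(4,3)=24.8794, V(4,4)=103.2196
  t=3,j=0: stock 26.4765 → up 30.4480 (V=42.9820), down 16.9450 (V=56.4850). Price 41.5142; hedge Δ=-1.0000, bond B=67.9907.
  t=3,j=1: stock 47.5750 → up 54.7113 (V=18.7187), down 30.4480 (V=42.9820). Price 20.4157; hedge Δ=-1.0000, bond B=67.9907.
  t=3,j=2: stock 85.4864 → up 98.3094 (V=24.8794), down 54.7113 (V=18.7187). Price 22.2535; hedge Δ=0.1413, bond B=10.1738.
  t=3,j=3: stock 153.6084 → up 176.6496 (V=103.2196), down 98.3094 (V=24.8794). Price 85.6176; hedge Δ=1.0000, bond B=-67.9907.
  t=2,j=0: stock 41.3696 → up 47.5750 (V=20.4157), down 26.4765 (V=41.5142). Price 21.5848; hedge Δ=-1.0000, bond B=62.9544.
  t=2,j=1: stock 74.3360 → up 85.4864 (V=22.2535), down 47.5750 (V=20.4157). Price 20.3715; hedge Δ=0.0485, bond B=16.7680.
  t=2,j=2: stock 133.5725 → up 153.6084 (V=85.6176), down 85.4864 (V=22.2535). Price 71.2228; hedge Δ=0.9302, bond B=-53.0206.
  t=1,j=0: stock 64.6400 → up 74.3360 (V=20.3715), down 41.3696 (V=21.5848). Price 19.0167; hedge Δ=-0.0368, bond B=21.3957.
  t=1,j=1: stock 116.1500 → up 133.5725 (V=71.2228), down 74.3360 (V=20.3715). Price 59.4844; hedge Δ=0.8584, bond B=-40.2239.
  t=0,j=0: stock 101.0000 → up 116.1500 (V=59.4844), down 64.6400 (V=19.0167). Price 49.9352; hedge Δ=0.7856, bond B=-29.4132.
The time-0 hedge costs 49.9352, which is the no-arbitrage price.

(0,0): Delta=0.7856 Bond=-29.4132
(1,0): Delta=-0.0368 Bond=21.3957
(1,1): Delta=0.8584 Bond=-40.2239
(2,0): Delta=-1.0000 Bond=62.9544
(2,1): Delta=0.0485 Bond=16.7680
(2,2): Delta=0.9302 Bond=-53.0206
(3,0): Delta=-1.0000 Bond=67.9907
(3,1): Delta=-1.0000 Bond=67.9907
(3,2): Delta=0.1413 Bond=10.1738
(3,3): Delta=1.0000 Bond=-67.9907
V0=49.9352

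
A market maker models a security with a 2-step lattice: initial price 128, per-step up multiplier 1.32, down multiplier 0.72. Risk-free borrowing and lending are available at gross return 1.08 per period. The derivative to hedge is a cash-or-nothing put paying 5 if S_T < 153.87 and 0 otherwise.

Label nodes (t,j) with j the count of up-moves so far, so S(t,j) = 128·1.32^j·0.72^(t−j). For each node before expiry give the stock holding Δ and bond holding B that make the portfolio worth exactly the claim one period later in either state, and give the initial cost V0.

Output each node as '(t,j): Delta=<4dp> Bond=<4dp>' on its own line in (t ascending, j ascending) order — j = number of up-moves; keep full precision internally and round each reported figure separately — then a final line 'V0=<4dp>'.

(0,0): Delta=-0.0362 Bond=7.3731
(1,0): Delta=0.0000 Bond=4.6296
(1,1): Delta=-0.0493 Bond=10.1852
V0=2.7435

Under the risk-neutral measure, an up-move has probability p* = (R−d)/(u−d) = 0.6000 and values discount at R = 1.08.
Terminal payoffs: V(2,0)=5.0000, V(2,1)=5.0000, V(2,2)=0.0000
Node (1,0) S=92.1600: V=(p*·5.0000+(1−p*)·5.0000)/1.08=4.6296; Δ=(5.0000−5.0000)/(121.6512−66.3552)=0.0000; B=V−Δ·S=4.6296
Node (1,1) S=168.9600: V=(p*·0.0000+(1−p*)·5.0000)/1.08=1.8519; Δ=(0.0000−5.0000)/(223.0272−121.6512)=-0.0493; B=V−Δ·S=10.1852
Node (0,0) S=128.0000: V=(p*·1.8519+(1−p*)·4.6296)/1.08=2.7435; Δ=(1.8519−4.6296)/(168.9600−92.1600)=-0.0362; B=V−Δ·S=7.3731
Check: Δ(0,0)·S0 + B(0,0) = 2.7435 = V0.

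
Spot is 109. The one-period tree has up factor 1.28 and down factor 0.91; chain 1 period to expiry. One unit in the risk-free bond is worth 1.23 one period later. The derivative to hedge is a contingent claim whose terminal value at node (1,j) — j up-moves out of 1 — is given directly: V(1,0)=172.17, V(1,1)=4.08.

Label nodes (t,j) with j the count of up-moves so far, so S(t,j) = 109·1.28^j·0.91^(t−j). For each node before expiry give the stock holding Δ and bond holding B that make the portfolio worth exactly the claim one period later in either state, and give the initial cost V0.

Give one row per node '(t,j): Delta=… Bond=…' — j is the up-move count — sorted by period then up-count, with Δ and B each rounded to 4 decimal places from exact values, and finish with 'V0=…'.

Risk-neutral probability p* = (R−d)/(u−d) = (1.23−0.91)/(1.28−0.91) = 0.8649.
Payoff layer (t=1): V(1,0)=172.1700, V(1,1)=4.0800
Node (0,0) S=109.0000: V=(p*·4.0800+(1−p*)·172.1700)/1.23=21.7844; Δ=(4.0800−172.1700)/(139.5200−99.1900)=-4.1679; B=V−Δ·S=476.0817
Each (Δ,B) replicates both successor values, so the strategy is self-financing and V0 is arbitrage-free.

(0,0): Delta=-4.1679 Bond=476.0817
V0=21.7844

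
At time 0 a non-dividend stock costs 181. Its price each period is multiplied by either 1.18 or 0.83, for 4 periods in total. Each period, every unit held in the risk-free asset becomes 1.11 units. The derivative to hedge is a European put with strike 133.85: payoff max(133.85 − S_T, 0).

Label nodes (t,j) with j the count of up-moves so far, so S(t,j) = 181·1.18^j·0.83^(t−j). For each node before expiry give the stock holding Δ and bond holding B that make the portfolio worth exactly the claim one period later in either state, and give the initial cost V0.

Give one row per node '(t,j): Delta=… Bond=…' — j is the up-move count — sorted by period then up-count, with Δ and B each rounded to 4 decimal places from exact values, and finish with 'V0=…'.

Risk-neutral probability p* = (R−d)/(u−d) = (1.11−0.83)/(1.18−0.83) = 0.8000.
Payoff layer (t=4): V(4,0)=47.9504, V(4,1)=11.7277, V(4,2)=0.0000, V(4,3)=0.0000, V(4,4)=0.0000
Node (3,0) S=103.4934: V=(p*·11.7277+(1−p*)·47.9504)/1.11=17.0921; Δ=(11.7277−47.9504)/(122.1223−85.8996)=-1.0000; B=V−Δ·S=120.5856
Node (3,1) S=147.1353: V=(p*·0.0000+(1−p*)·11.7277)/1.11=2.1131; Δ=(0.0000−11.7277)/(173.6196−122.1223)=-0.2277; B=V−Δ·S=35.6209
Node (3,2) S=209.1803: V=(p*·0.0000+(1−p*)·0.0000)/1.11=0.0000; Δ=(0.0000−0.0000)/(246.8327−173.6196)=0.0000; B=V−Δ·S=0.0000
Node (3,3) S=297.3888: V=(p*·0.0000+(1−p*)·0.0000)/1.11=0.0000; Δ=(0.0000−0.0000)/(350.9188−246.8327)=0.0000; B=V−Δ·S=0.0000
Node (2,0) S=124.6909: V=(p*·2.1131+(1−p*)·17.0921)/1.11=4.6026; Δ=(2.1131−17.0921)/(147.1353−103.4934)=-0.3432; B=V−Δ·S=47.3999
Node (2,1) S=177.2714: V=(p*·0.0000+(1−p*)·2.1131)/1.11=0.3807; Δ=(0.0000−2.1131)/(209.1803−147.1353)=-0.0341; B=V−Δ·S=6.4182
Node (2,2) S=252.0244: V=(p*·0.0000+(1−p*)·0.0000)/1.11=0.0000; Δ=(0.0000−0.0000)/(297.3888−209.1803)=0.0000; B=V−Δ·S=0.0000
Node (1,0) S=150.2300: V=(p*·0.3807+(1−p*)·4.6026)/1.11=1.1037; Δ=(0.3807−4.6026)/(177.2714−124.6909)=-0.0803; B=V−Δ·S=13.1662
Node (1,1) S=213.5800: V=(p*·0.0000+(1−p*)·0.3807)/1.11=0.0686; Δ=(0.0000−0.3807)/(252.0244−177.2714)=-0.0051; B=V−Δ·S=1.1564
Node (0,0) S=181.0000: V=(p*·0.0686+(1−p*)·1.1037)/1.11=0.2483; Δ=(0.0686−1.1037)/(213.5800−150.2300)=-0.0163; B=V−Δ·S=3.2058
The time-0 hedge costs 0.2483, which is the no-arbitrage price.

(0,0): Delta=-0.0163 Bond=3.2058
(1,0): Delta=-0.0803 Bond=13.1662
(1,1): Delta=-0.0051 Bond=1.1564
(2,0): Delta=-0.3432 Bond=47.3999
(2,1): Delta=-0.0341 Bond=6.4182
(2,2): Delta=0.0000 Bond=0.0000
(3,0): Delta=-1.0000 Bond=120.5856
(3,1): Delta=-0.2277 Bond=35.6209
(3,2): Delta=0.0000 Bond=0.0000
(3,3): Delta=0.0000 Bond=0.0000
V0=0.2483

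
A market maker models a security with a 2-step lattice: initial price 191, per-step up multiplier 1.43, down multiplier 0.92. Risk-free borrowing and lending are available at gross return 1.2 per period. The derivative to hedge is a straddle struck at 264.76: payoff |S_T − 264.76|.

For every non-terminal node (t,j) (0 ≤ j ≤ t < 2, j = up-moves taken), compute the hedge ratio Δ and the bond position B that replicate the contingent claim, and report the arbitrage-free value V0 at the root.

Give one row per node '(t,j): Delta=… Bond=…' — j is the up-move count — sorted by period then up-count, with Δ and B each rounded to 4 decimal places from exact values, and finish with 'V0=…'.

Risk-neutral probability p* = (R−d)/(u−d) = (1.2−0.92)/(1.43−0.92) = 0.5490.
Terminal payoffs: V(2,0)=103.0976, V(2,1)=13.4804, V(2,2)=125.8159
  t=1,j=0: stock 175.7200 → up 251.2796 (V=13.4804), down 161.6624 (V=103.0976). Price 44.9133; hedge Δ=-1.0000, bond B=220.6333.
  t=1,j=1: stock 273.1300 → up 390.5759 (V=125.8159), down 251.2796 (V=13.4804). Price 62.6290; hedge Δ=0.8064, bond B=-157.6367.
  t=0,j=0: stock 191.0000 → up 273.1300 (V=62.6290), down 175.7200 (V=44.9133). Price 45.5330; hedge Δ=0.1819, bond B=10.7964.
Each (Δ,B) replicates both successor values, so the strategy is self-financing and V0 is arbitrage-free.

(0,0): Delta=0.1819 Bond=10.7964
(1,0): Delta=-1.0000 Bond=220.6333
(1,1): Delta=0.8064 Bond=-157.6367
V0=45.5330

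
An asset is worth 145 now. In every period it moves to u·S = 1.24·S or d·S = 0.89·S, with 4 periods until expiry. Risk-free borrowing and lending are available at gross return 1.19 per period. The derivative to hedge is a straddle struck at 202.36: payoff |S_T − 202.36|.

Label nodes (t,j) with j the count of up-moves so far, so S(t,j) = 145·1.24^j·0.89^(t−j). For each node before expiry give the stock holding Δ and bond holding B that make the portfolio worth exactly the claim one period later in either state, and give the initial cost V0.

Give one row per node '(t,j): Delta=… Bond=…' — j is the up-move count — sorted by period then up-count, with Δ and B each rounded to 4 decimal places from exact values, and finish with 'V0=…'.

Under the risk-neutral measure, an up-move has probability p* = (R−d)/(u−d) = 0.8571 and values discount at R = 1.19.
Terminal payoffs: V(4,0)=111.3838, V(4,1)=75.6066, V(4,2)=25.7597, V(4,3)=43.6898, V(4,4)=140.4510
(3,0): S=102.2205. Δ = (V_up−V_dn)/(S_up−S_dn) = (75.6066−111.3838)/(126.7534−90.9762) = -1.0000. V = [p*·75.6066 + (1−p*)·111.3838]/1.19 = 67.8299. B = V − Δ·S = 170.0504.
(3,1): S=142.4196. Δ = (V_up−V_dn)/(S_up−S_dn) = (25.7597−75.6066)/(176.6003−126.7534) = -1.0000. V = [p*·25.7597 + (1−p*)·75.6066]/1.19 = 27.6308. B = V − Δ·S = 170.0504.
(3,2): S=198.4273. Δ = (V_up−V_dn)/(S_up−S_dn) = (43.6898−25.7597)/(246.0498−176.6003) = 0.2582. V = [p*·43.6898 + (1−p*)·25.7597]/1.19 = 34.5617. B = V − Δ·S = -16.6672.
(3,3): S=276.4605. Δ = (V_up−V_dn)/(S_up−S_dn) = (140.4510−43.6898)/(342.8110−246.0498) = 1.0000. V = [p*·140.4510 + (1−p*)·43.6898]/1.19 = 106.4101. B = V − Δ·S = -170.0504.
(2,0): S=114.8545. Δ = (V_up−V_dn)/(S_up−S_dn) = (27.6308−67.8299)/(142.4196−102.2205) = -1.0000. V = [p*·27.6308 + (1−p*)·67.8299]/1.19 = 28.0450. B = V − Δ·S = 142.8995.
(2,1): S=160.0220. Δ = (V_up−V_dn)/(S_up−S_dn) = (34.5617−27.6308)/(198.4273−142.4196) = 0.1237. V = [p*·34.5617 + (1−p*)·27.6308]/1.19 = 28.2114. B = V − Δ·S = 8.4090.
(2,2): S=222.9520. Δ = (V_up−V_dn)/(S_up−S_dn) = (106.4101−34.5617)/(276.4605−198.4273) = 0.9207. V = [p*·106.4101 + (1−p*)·34.5617]/1.19 = 80.7950. B = V − Δ·S = -124.4862.
(1,0): S=129.0500. Δ = (V_up−V_dn)/(S_up−S_dn) = (28.2114−28.0450)/(160.0220−114.8545) = 0.0037. V = [p*·28.2114 + (1−p*)·28.0450]/1.19 = 23.6871. B = V − Δ·S = 23.2117.
(1,1): S=179.8000. Δ = (V_up−V_dn)/(S_up−S_dn) = (80.7950−28.2114)/(222.9520−160.0220) = 0.8356. V = [p*·80.7950 + (1−p*)·28.2114]/1.19 = 61.5824. B = V − Δ·S = -88.6564.
(0,0): S=145.0000. Δ = (V_up−V_dn)/(S_up−S_dn) = (61.5824−23.6871)/(179.8000−129.0500) = 0.7467. V = [p*·61.5824 + (1−p*)·23.6871]/1.19 = 47.2006. B = V − Δ·S = -61.0716.
Root portfolio cost Δ·145+B reproduces V0=47.2006.

(0,0): Delta=0.7467 Bond=-61.0716
(1,0): Delta=0.0037 Bond=23.2117
(1,1): Delta=0.8356 Bond=-88.6564
(2,0): Delta=-1.0000 Bond=142.8995
(2,1): Delta=0.1237 Bond=8.4090
(2,2): Delta=0.9207 Bond=-124.4862
(3,0): Delta=-1.0000 Bond=170.0504
(3,1): Delta=-1.0000 Bond=170.0504
(3,2): Delta=0.2582 Bond=-16.6672
(3,3): Delta=1.0000 Bond=-170.0504
V0=47.2006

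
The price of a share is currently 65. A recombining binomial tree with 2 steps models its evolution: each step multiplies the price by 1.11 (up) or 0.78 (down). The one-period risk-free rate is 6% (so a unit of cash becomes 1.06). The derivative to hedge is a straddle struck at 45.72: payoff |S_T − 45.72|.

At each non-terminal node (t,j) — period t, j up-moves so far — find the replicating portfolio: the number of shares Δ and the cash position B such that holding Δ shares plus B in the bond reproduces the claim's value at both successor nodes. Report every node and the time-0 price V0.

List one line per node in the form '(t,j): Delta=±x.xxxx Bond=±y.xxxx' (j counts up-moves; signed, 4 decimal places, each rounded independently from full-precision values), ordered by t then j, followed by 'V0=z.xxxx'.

(0,0): Delta=0.9177 Bond=-35.0898
(1,0): Delta=0.2620 Bond=-3.9489
(1,1): Delta=1.0000 Bond=-43.1321
V0=24.5617

Under the risk-neutral measure, an up-move has probability p* = (R−d)/(u−d) = 0.8485 and values discount at R = 1.06.
Terminal payoffs: V(2,0)=6.1740, V(2,1)=10.5570, V(2,2)=34.3665
Node (1,0) S=50.7000: V=(p*·10.5570+(1−p*)·6.1740)/1.06=9.3329; Δ=(10.5570−6.1740)/(56.2770−39.5460)=0.2620; B=V−Δ·S=-3.9489
Node (1,1) S=72.1500: V=(p*·34.3665+(1−p*)·10.5570)/1.06=29.0179; Δ=(34.3665−10.5570)/(80.0865−56.2770)=1.0000; B=V−Δ·S=-43.1321
Node (0,0) S=65.0000: V=(p*·29.0179+(1−p*)·9.3329)/1.06=24.5617; Δ=(29.0179−9.3329)/(72.1500−50.7000)=0.9177; B=V−Δ·S=-35.0898
Each (Δ,B) replicates both successor values, so the strategy is self-financing and V0 is arbitrage-free.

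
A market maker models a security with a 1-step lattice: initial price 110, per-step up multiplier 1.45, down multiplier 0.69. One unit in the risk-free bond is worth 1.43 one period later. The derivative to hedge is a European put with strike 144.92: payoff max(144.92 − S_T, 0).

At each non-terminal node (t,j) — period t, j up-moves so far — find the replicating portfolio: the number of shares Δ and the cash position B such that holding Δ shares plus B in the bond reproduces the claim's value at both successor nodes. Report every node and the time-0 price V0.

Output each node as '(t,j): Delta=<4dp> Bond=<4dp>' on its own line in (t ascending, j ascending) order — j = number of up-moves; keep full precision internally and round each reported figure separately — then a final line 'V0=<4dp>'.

Risk-neutral probability p* = (R−d)/(u−d) = (1.43−0.69)/(1.45−0.69) = 0.9737.
Terminal payoffs: V(1,0)=69.0200, V(1,1)=0.0000
Node (0,0) S=110.0000: V=(p*·0.0000+(1−p*)·69.0200)/1.43=1.2702; Δ=(0.0000−69.0200)/(159.5000−75.9000)=-0.8256; B=V−Δ·S=92.0859
Root portfolio cost Δ·110+B reproduces V0=1.2702.

(0,0): Delta=-0.8256 Bond=92.0859
V0=1.2702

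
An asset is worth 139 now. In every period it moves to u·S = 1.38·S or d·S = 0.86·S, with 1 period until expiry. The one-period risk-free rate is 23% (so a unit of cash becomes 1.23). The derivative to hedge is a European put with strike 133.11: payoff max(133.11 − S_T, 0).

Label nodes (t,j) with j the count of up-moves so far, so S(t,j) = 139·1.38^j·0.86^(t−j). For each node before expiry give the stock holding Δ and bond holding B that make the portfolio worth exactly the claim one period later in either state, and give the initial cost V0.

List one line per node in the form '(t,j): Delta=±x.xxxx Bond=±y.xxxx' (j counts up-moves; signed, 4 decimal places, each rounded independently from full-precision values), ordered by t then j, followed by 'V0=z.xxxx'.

(0,0): Delta=-0.1877 Bond=29.2786
V0=3.1825

Risk-neutral probability p* = (R−d)/(u−d) = (1.23−0.86)/(1.38−0.86) = 0.7115.
Terminal payoffs: V(1,0)=13.5700, V(1,1)=0.0000
  t=0,j=0: stock 139.0000 → up 191.8200 (V=0.0000), down 119.5400 (V=13.5700). Price 3.1825; hedge Δ=-0.1877, bond B=29.2786.
Each (Δ,B) replicates both successor values, so the strategy is self-financing and V0 is arbitrage-free.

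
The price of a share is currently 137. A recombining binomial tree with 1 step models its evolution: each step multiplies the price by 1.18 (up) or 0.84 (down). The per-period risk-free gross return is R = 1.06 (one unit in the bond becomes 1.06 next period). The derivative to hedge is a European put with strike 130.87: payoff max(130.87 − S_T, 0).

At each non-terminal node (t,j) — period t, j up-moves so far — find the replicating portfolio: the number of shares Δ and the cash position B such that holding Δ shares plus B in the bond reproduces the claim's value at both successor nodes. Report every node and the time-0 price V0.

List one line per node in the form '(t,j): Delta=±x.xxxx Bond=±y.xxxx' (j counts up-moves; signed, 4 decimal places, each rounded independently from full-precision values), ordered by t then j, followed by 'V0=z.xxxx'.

Since d<R<u, set p* = (R−d)/(u−d) = 0.6471; price each node as the discounted p*-expectation of its children.
Terminal values V(1,·): V(1,0)=15.7900, V(1,1)=0.0000
Node (0,0) S=137.0000: V=(p*·0.0000+(1−p*)·15.7900)/1.06=5.2575; Δ=(0.0000−15.7900)/(161.6600−115.0800)=-0.3390; B=V−Δ·S=51.6987
The time-0 hedge costs 5.2575, which is the no-arbitrage price.

(0,0): Delta=-0.3390 Bond=51.6987
V0=5.2575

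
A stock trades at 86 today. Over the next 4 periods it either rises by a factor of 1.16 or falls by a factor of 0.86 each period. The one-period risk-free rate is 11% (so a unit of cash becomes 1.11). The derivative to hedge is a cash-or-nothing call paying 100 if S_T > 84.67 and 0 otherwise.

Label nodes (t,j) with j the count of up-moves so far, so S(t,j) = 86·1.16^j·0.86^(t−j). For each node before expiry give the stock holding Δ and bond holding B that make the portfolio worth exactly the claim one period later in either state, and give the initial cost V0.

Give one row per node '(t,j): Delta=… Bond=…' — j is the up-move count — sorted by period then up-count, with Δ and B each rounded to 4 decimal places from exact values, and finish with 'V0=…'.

Under the risk-neutral measure, an up-move has probability p* = (R−d)/(u−d) = 0.8333 and values discount at R = 1.11.
Terminal values V(4,·): V(4,0)=0.0000, V(4,1)=0.0000, V(4,2)=100.0000, V(4,3)=100.0000, V(4,4)=100.0000
Node (3,0) S=54.7008: V=(p*·0.0000+(1−p*)·0.0000)/1.11=0.0000; Δ=(0.0000−0.0000)/(63.4529−47.0427)=0.0000; B=V−Δ·S=0.0000
Node (3,1) S=73.7825: V=(p*·100.0000+(1−p*)·0.0000)/1.11=75.0751; Δ=(100.0000−0.0000)/(85.5877−63.4529)=4.5178; B=V−Δ·S=-258.2583
Node (3,2) S=99.5206: V=(p*·100.0000+(1−p*)·100.0000)/1.11=90.0901; Δ=(100.0000−100.0000)/(115.4439−85.5877)=0.0000; B=V−Δ·S=90.0901
Node (3,3) S=134.2371: V=(p*·100.0000+(1−p*)·100.0000)/1.11=90.0901; Δ=(100.0000−100.0000)/(155.7150−115.4439)=0.0000; B=V−Δ·S=90.0901
Node (2,0) S=63.6056: V=(p*·75.0751+(1−p*)·0.0000)/1.11=56.3627; Δ=(75.0751−0.0000)/(73.7825−54.7008)=3.9344; B=V−Δ·S=-193.8876
Node (2,1) S=85.7936: V=(p*·90.0901+(1−p*)·75.0751)/1.11=78.9077; Δ=(90.0901−75.0751)/(99.5206−73.7825)=0.5834; B=V−Δ·S=28.8577
Node (2,2) S=115.7216: V=(p*·90.0901+(1−p*)·90.0901)/1.11=81.1622; Δ=(90.0901−90.0901)/(134.2371−99.5206)=0.0000; B=V−Δ·S=81.1622
Node (1,0) S=73.9600: V=(p*·78.9077+(1−p*)·56.3627)/1.11=67.7029; Δ=(78.9077−56.3627)/(85.7936−63.6056)=1.0161; B=V−Δ·S=-7.4473
Node (1,1) S=99.7600: V=(p*·81.1622+(1−p*)·78.9077)/1.11=72.7806; Δ=(81.1622−78.9077)/(115.7216−85.7936)=0.0753; B=V−Δ·S=65.2656
Node (0,0) S=86.0000: V=(p*·72.7806+(1−p*)·67.7029)/1.11=64.8057; Δ=(72.7806−67.7029)/(99.7600−73.9600)=0.1968; B=V−Δ·S=47.8800
The time-0 hedge costs 64.8057, which is the no-arbitrage price.

(0,0): Delta=0.1968 Bond=47.8800
(1,0): Delta=1.0161 Bond=-7.4473
(1,1): Delta=0.0753 Bond=65.2656
(2,0): Delta=3.9344 Bond=-193.8876
(2,1): Delta=0.5834 Bond=28.8577
(2,2): Delta=0.0000 Bond=81.1622
(3,0): Delta=0.0000 Bond=0.0000
(3,1): Delta=4.5178 Bond=-258.2583
(3,2): Delta=0.0000 Bond=90.0901
(3,3): Delta=0.0000 Bond=90.0901
V0=64.8057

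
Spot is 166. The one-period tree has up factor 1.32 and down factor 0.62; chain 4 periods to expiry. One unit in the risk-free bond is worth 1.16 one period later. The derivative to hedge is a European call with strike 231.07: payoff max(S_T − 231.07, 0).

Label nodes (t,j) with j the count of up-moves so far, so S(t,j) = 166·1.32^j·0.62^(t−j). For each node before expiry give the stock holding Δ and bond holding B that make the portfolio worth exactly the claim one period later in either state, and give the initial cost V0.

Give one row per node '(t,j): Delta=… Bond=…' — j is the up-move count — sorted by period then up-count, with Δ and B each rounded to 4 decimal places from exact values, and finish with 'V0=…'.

(0,0): Delta=0.6891 Bond=-59.7130
(1,0): Delta=0.0346 Bond=-1.9055
(1,1): Delta=0.7802 Bond=-89.2261
(2,0): Delta=0.0000 Bond=0.0000
(2,1): Delta=0.0395 Bond=-2.8652
(2,2): Delta=0.8833 Bond=-133.3207
(3,0): Delta=0.0000 Bond=0.0000
(3,1): Delta=0.0000 Bond=0.0000
(3,2): Delta=0.0450 Bond=-4.3085
(3,3): Delta=1.0000 Bond=-199.1983
V0=54.6849

Since d<R<u, set p* = (R−d)/(u−d) = 0.7714; price each node as the discounted p*-expectation of its children.
At expiry t=4: V(4,0)=0.0000, V(4,1)=0.0000, V(4,2)=0.0000, V(4,3)=5.6427, V(4,4)=272.8990
  t=3,j=0: stock 39.5624 → up 52.2224 (V=0.0000), down 24.5287 (V=0.0000). Price 0.0000; hedge Δ=0.0000, bond B=0.0000.
  t=3,j=1: stock 84.2297 → up 111.1832 (V=0.0000), down 52.2224 (V=0.0000). Price 0.0000; hedge Δ=0.0000, bond B=0.0000.
  t=3,j=2: stock 179.3278 → up 236.7127 (V=5.6427), down 111.1832 (V=0.0000). Price 3.7525; hedge Δ=0.0450, bond B=-4.3085.
  t=3,j=3: stock 381.7947 → up 503.9690 (V=272.8990), down 236.7127 (V=5.6427). Price 182.5964; hedge Δ=1.0000, bond B=-199.1983.
  t=2,j=0: stock 63.8104 → up 84.2297 (V=0.0000), down 39.5624 (V=0.0000). Price 0.0000; hedge Δ=0.0000, bond B=0.0000.
  t=2,j=1: stock 135.8544 → up 179.3278 (V=3.7525), down 84.2297 (V=0.0000). Price 2.4955; hedge Δ=0.0395, bond B=-2.8652.
  t=2,j=2: stock 289.2384 → up 381.7947 (V=182.5964), down 179.3278 (V=3.7525). Price 122.1705; hedge Δ=0.8833, bond B=-133.3207.
  t=1,j=0: stock 102.9200 → up 135.8544 (V=2.4955), down 63.8104 (V=0.0000). Price 1.6596; hedge Δ=0.0346, bond B=-1.9055.
  t=1,j=1: stock 219.1200 → up 289.2384 (V=122.1705), down 135.8544 (V=2.4955). Price 81.7381; hedge Δ=0.7802, bond B=-89.2261.
  t=0,j=0: stock 166.0000 → up 219.1200 (V=81.7381), down 102.9200 (V=1.6596). Price 54.6849; hedge Δ=0.6891, bond B=-59.7130.
Self-financing check: at every node Δ·S+B equals the discounted successor values.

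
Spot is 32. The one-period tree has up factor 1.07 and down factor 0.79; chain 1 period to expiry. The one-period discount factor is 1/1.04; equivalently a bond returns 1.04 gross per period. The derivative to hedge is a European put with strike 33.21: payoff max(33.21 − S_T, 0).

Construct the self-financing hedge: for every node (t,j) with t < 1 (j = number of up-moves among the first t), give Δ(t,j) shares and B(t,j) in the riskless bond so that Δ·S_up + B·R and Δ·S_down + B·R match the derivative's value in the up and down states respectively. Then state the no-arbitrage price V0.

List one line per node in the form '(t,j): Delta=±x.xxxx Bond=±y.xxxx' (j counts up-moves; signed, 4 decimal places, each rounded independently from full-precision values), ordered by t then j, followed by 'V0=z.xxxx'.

Since d<R<u, set p* = (R−d)/(u−d) = 0.8929; price each node as the discounted p*-expectation of its children.
Terminal values V(1,·): V(1,0)=7.9300, V(1,1)=0.0000
Node (0,0) S=32.0000: V=(p*·0.0000+(1−p*)·7.9300)/1.04=0.8170; Δ=(0.0000−7.9300)/(34.2400−25.2800)=-0.8850; B=V−Δ·S=29.1384
The time-0 hedge costs 0.8170, which is the no-arbitrage price.

(0,0): Delta=-0.8850 Bond=29.1384
V0=0.8170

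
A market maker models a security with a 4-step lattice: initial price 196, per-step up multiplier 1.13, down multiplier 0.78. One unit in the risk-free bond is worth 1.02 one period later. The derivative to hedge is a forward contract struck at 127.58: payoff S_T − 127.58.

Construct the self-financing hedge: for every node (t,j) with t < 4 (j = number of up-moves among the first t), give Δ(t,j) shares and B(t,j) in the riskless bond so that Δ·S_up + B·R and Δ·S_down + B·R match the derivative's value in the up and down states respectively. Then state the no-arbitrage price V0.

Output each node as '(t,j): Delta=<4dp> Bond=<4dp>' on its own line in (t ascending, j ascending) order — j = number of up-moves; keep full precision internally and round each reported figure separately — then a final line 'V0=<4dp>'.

Risk-neutral probability p* = (R−d)/(u−d) = (1.02−0.78)/(1.13−0.78) = 0.6857.
Terminal values V(4,·): V(4,0)=-55.0305, V(4,1)=-22.4762, V(4,2)=24.6857, V(4,3)=93.0101, V(4,4)=191.9928
Node (3,0) S=93.0122: V=(p*·-22.4762+(1−p*)·-55.0305)/1.02=-32.0662; Δ=(-22.4762−-55.0305)/(105.1038−72.5495)=1.0000; B=V−Δ·S=-125.0784
Node (3,1) S=134.7484: V=(p*·24.6857+(1−p*)·-22.4762)/1.02=9.6700; Δ=(24.6857−-22.4762)/(152.2657−105.1038)=1.0000; B=V−Δ·S=-125.0784
Node (3,2) S=195.2125: V=(p*·93.0101+(1−p*)·24.6857)/1.02=70.1340; Δ=(93.0101−24.6857)/(220.5901−152.2657)=1.0000; B=V−Δ·S=-125.0784
Node (3,3) S=282.8078: V=(p*·191.9928+(1−p*)·93.0101)/1.02=157.7294; Δ=(191.9928−93.0101)/(319.5728−220.5901)=1.0000; B=V−Δ·S=-125.0784
Node (2,0) S=119.2464: V=(p*·9.6700+(1−p*)·-32.0662)/1.02=-3.3795; Δ=(9.6700−-32.0662)/(134.7484−93.0122)=1.0000; B=V−Δ·S=-122.6259
Node (2,1) S=172.7544: V=(p*·70.1340+(1−p*)·9.6700)/1.02=50.1285; Δ=(70.1340−9.6700)/(195.2125−134.7484)=1.0000; B=V−Δ·S=-122.6259
Node (2,2) S=250.2724: V=(p*·157.7294+(1−p*)·70.1340)/1.02=127.6465; Δ=(157.7294−70.1340)/(282.8078−195.2125)=1.0000; B=V−Δ·S=-122.6259
Node (1,0) S=152.8800: V=(p*·50.1285+(1−p*)·-3.3795)/1.02=32.6585; Δ=(50.1285−-3.3795)/(172.7544−119.2464)=1.0000; B=V−Δ·S=-120.2215
Node (1,1) S=221.4800: V=(p*·127.6465+(1−p*)·50.1285)/1.02=101.2585; Δ=(127.6465−50.1285)/(250.2724−172.7544)=1.0000; B=V−Δ·S=-120.2215
Node (0,0) S=196.0000: V=(p*·101.2585+(1−p*)·32.6585)/1.02=78.1358; Δ=(101.2585−32.6585)/(221.4800−152.8800)=1.0000; B=V−Δ·S=-117.8642
Self-financing check: at every node Δ·S+B equals the discounted successor values.

(0,0): Delta=1.0000 Bond=-117.8642
(1,0): Delta=1.0000 Bond=-120.2215
(1,1): Delta=1.0000 Bond=-120.2215
(2,0): Delta=1.0000 Bond=-122.6259
(2,1): Delta=1.0000 Bond=-122.6259
(2,2): Delta=1.0000 Bond=-122.6259
(3,0): Delta=1.0000 Bond=-125.0784
(3,1): Delta=1.0000 Bond=-125.0784
(3,2): Delta=1.0000 Bond=-125.0784
(3,3): Delta=1.0000 Bond=-125.0784
V0=78.1358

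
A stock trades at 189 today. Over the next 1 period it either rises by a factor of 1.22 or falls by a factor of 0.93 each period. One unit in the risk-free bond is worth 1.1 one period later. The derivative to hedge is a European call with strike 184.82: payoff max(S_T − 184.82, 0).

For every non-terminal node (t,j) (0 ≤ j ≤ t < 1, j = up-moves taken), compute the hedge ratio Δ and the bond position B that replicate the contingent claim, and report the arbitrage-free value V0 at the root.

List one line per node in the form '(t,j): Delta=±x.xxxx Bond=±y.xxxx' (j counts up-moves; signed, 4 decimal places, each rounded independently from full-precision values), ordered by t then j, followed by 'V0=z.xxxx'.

Risk-neutral probability p* = (R−d)/(u−d) = (1.1−0.93)/(1.22−0.93) = 0.5862.
Terminal payoffs: V(1,0)=0.0000, V(1,1)=45.7600
(0,0): S=189.0000. Δ = (V_up−V_dn)/(S_up−S_dn) = (45.7600−0.0000)/(230.5800−175.7700) = 0.8349. V = [p*·45.7600 + (1−p*)·0.0000]/1.1 = 24.3862. B = V − Δ·S = -133.4069.
Check: Δ(0,0)·S0 + B(0,0) = 24.3862 = V0.

(0,0): Delta=0.8349 Bond=-133.4069
V0=24.3862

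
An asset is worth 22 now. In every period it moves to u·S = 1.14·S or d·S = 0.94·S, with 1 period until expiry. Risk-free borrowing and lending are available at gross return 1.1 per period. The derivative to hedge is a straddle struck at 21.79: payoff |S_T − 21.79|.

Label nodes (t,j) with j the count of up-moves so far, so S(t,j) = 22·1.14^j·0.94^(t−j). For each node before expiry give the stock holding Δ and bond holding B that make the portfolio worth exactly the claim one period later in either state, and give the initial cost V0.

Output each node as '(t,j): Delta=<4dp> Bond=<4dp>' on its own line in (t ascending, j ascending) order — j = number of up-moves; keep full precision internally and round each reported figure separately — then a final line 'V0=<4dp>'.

The replicating-portfolio and risk-neutral prices coincide; use p* = (1.1−0.94)/(1.14−0.94) = 0.8000 for the latter.
At expiry t=1: V(1,0)=1.1100, V(1,1)=3.2900
Node (0,0) S=22.0000: V=(p*·3.2900+(1−p*)·1.1100)/1.1=2.5945; Δ=(3.2900−1.1100)/(25.0800−20.6800)=0.4955; B=V−Δ·S=-8.3055
Each (Δ,B) replicates both successor values, so the strategy is self-financing and V0 is arbitrage-free.

(0,0): Delta=0.4955 Bond=-8.3055
V0=2.5945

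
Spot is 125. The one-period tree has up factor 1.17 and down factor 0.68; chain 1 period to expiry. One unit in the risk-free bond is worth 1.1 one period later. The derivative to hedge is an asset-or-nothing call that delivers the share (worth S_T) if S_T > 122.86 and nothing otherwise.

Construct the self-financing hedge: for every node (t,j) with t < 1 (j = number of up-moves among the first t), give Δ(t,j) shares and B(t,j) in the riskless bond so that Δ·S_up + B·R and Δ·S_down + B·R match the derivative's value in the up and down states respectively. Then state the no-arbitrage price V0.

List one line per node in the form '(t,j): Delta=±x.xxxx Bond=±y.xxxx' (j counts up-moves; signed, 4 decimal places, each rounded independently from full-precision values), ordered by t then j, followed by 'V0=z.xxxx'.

(0,0): Delta=2.3878 Bond=-184.5083
V0=113.9610

Since d<R<u, set p* = (R−d)/(u−d) = 0.8571; price each node as the discounted p*-expectation of its children.
Terminal payoffs: V(1,0)=0.0000, V(1,1)=146.2500
  t=0,j=0: stock 125.0000 → up 146.2500 (V=146.2500), down 85.0000 (V=0.0000). Price 113.9610; hedge Δ=2.3878, bond B=-184.5083.
Root portfolio cost Δ·125+B reproduces V0=113.9610.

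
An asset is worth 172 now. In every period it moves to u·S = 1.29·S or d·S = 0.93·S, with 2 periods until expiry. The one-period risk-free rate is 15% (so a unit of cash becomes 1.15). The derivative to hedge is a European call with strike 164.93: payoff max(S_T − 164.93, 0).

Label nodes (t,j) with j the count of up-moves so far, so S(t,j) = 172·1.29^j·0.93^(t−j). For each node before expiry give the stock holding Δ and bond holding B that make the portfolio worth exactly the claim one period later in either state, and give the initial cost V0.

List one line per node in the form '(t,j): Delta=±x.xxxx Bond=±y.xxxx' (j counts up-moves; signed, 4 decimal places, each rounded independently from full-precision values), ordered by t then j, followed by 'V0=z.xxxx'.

(0,0): Delta=0.9117 Bond=-107.6754
(1,0): Delta=0.7192 Bond=-93.0413
(1,1): Delta=1.0000 Bond=-143.4174
V0=49.1380

Under the risk-neutral measure, an up-move has probability p* = (R−d)/(u−d) = 0.6111 and values discount at R = 1.15.
Terminal payoffs: V(2,0)=0.0000, V(2,1)=41.4184, V(2,2)=121.2952
Node (1,0) S=159.9600: V=(p*·41.4184+(1−p*)·0.0000)/1.15=22.0098; Δ=(41.4184−0.0000)/(206.3484−148.7628)=0.7192; B=V−Δ·S=-93.0413
Node (1,1) S=221.8800: V=(p*·121.2952+(1−p*)·41.4184)/1.15=78.4626; Δ=(121.2952−41.4184)/(286.2252−206.3484)=1.0000; B=V−Δ·S=-143.4174
Node (0,0) S=172.0000: V=(p*·78.4626+(1−p*)·22.0098)/1.15=49.1380; Δ=(78.4626−22.0098)/(221.8800−159.9600)=0.9117; B=V−Δ·S=-107.6754
Root portfolio cost Δ·172+B reproduces V0=49.1380.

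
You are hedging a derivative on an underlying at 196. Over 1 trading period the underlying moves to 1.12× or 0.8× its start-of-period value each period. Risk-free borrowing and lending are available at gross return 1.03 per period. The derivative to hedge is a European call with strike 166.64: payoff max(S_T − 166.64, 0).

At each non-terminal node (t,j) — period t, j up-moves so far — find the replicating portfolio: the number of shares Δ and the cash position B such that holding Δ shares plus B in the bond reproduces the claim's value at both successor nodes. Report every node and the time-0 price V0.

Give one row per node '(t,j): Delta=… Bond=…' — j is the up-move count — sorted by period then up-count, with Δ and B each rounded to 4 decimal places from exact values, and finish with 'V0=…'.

The replicating-portfolio and risk-neutral prices coincide; use p* = (1.03−0.8)/(1.12−0.8) = 0.7187 for the latter.
Terminal payoffs: V(1,0)=0.0000, V(1,1)=52.8800
  t=0,j=0: stock 196.0000 → up 219.5200 (V=52.8800), down 156.8000 (V=0.0000). Price 36.9005; hedge Δ=0.8431, bond B=-128.3495.
Check: Δ(0,0)·S0 + B(0,0) = 36.9005 = V0.

(0,0): Delta=0.8431 Bond=-128.3495
V0=36.9005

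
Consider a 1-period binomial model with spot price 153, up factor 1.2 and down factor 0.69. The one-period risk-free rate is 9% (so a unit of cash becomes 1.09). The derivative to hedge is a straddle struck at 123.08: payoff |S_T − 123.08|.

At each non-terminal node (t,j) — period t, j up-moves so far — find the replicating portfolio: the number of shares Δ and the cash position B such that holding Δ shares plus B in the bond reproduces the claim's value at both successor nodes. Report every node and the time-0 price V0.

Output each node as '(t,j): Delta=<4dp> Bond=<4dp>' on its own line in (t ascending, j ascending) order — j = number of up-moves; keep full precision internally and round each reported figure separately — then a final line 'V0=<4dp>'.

Since d<R<u, set p* = (R−d)/(u−d) = 0.7843; price each node as the discounted p*-expectation of its children.
Terminal values V(1,·): V(1,0)=17.5100, V(1,1)=60.5200
Node (0,0) S=153.0000: V=(p*·60.5200+(1−p*)·17.5100)/1.09=47.0122; Δ=(60.5200−17.5100)/(183.6000−105.5700)=0.5512; B=V−Δ·S=-37.3211
Root portfolio cost Δ·153+B reproduces V0=47.0122.

(0,0): Delta=0.5512 Bond=-37.3211
V0=47.0122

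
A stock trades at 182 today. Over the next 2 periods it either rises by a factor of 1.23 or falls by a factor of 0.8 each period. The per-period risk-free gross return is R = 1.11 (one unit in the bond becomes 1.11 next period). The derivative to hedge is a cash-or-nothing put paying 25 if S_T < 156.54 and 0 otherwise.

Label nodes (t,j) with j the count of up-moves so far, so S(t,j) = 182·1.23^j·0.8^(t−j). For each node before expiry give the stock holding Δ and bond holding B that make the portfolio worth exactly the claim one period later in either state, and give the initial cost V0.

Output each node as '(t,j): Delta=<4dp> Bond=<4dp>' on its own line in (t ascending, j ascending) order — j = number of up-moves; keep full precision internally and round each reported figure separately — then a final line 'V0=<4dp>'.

Under the risk-neutral measure, an up-move has probability p* = (R−d)/(u−d) = 0.7209 and values discount at R = 1.11.
Terminal values V(2,·): V(2,0)=25.0000, V(2,1)=0.0000, V(2,2)=0.0000
  t=1,j=0: stock 145.6000 → up 179.0880 (V=0.0000), down 116.4800 (V=25.0000). Price 6.2854; hedge Δ=-0.3993, bond B=64.4249.
  t=1,j=1: stock 223.8600 → up 275.3478 (V=0.0000), down 179.0880 (V=0.0000). Price 0.0000; hedge Δ=0.0000, bond B=0.0000.
  t=0,j=0: stock 182.0000 → up 223.8600 (V=0.0000), down 145.6000 (V=6.2854). Price 1.5802; hedge Δ=-0.0803, bond B=16.1973.
Root portfolio cost Δ·182+B reproduces V0=1.5802.

(0,0): Delta=-0.0803 Bond=16.1973
(1,0): Delta=-0.3993 Bond=64.4249
(1,1): Delta=0.0000 Bond=0.0000
V0=1.5802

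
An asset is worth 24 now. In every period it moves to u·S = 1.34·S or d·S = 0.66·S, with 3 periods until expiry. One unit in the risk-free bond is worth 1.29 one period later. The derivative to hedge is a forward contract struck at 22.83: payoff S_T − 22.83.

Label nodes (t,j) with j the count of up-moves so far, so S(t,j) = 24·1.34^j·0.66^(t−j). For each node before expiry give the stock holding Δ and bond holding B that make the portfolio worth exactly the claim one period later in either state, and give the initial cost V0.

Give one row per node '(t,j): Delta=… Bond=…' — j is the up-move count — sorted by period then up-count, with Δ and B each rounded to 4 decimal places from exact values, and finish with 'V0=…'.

Since d<R<u, set p* = (R−d)/(u−d) = 0.9265; price each node as the discounted p*-expectation of its children.
At expiry t=3: V(3,0)=-15.9301, V(3,1)=-8.8211, V(3,2)=5.6123, V(3,3)=34.9165
  t=2,j=0: stock 10.4544 → up 14.0089 (V=-8.8211), down 6.8999 (V=-15.9301). Price -7.2433; hedge Δ=1.0000, bond B=-17.6977.
  t=2,j=1: stock 21.2256 → up 28.4423 (V=5.6123), down 14.0089 (V=-8.8211). Price 3.5279; hedge Δ=1.0000, bond B=-17.6977.
  t=2,j=2: stock 43.0944 → up 57.7465 (V=34.9165), down 28.4423 (V=5.6123). Price 25.3967; hedge Δ=1.0000, bond B=-17.6977.
  t=1,j=0: stock 15.8400 → up 21.2256 (V=3.5279), down 10.4544 (V=-7.2433). Price 2.1209; hedge Δ=1.0000, bond B=-13.7191.
  t=1,j=1: stock 32.1600 → up 43.0944 (V=25.3967), down 21.2256 (V=3.5279). Price 18.4409; hedge Δ=1.0000, bond B=-13.7191.
  t=0,j=0: stock 24.0000 → up 32.1600 (V=18.4409), down 15.8400 (V=2.1209). Price 13.3650; hedge Δ=1.0000, bond B=-10.6350.
Each (Δ,B) replicates both successor values, so the strategy is self-financing and V0 is arbitrage-free.

(0,0): Delta=1.0000 Bond=-10.6350
(1,0): Delta=1.0000 Bond=-13.7191
(1,1): Delta=1.0000 Bond=-13.7191
(2,0): Delta=1.0000 Bond=-17.6977
(2,1): Delta=1.0000 Bond=-17.6977
(2,2): Delta=1.0000 Bond=-17.6977
V0=13.3650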